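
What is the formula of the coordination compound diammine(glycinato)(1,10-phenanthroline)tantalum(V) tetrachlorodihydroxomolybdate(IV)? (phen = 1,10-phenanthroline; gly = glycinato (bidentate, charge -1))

Cation [Ta…]: ligand charges -1, Ta(V) ⇒ ion charge 4+.
Anion [Mo…]: ligand charges -6, Mo(IV) ⇒ ion charge 2−.
One 4+ cation requires 2 of the 2− anion.

[Ta(gly)(NH3)2(phen)][MoCl4(OH)2]2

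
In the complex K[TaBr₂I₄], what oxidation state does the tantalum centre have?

+5

1 potassium outside the brackets (+1 each) → the complex ion is 1−.
Ligand charges: 4×I = -4; 2×Br = -2; sum -6.
Ta + (-6) = 1− ⇒ Ta is +5.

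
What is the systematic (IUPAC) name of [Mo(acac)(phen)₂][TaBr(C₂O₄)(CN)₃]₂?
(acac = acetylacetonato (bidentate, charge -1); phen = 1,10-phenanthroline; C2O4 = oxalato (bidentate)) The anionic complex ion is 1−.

(acetylacetonato)bis(1,10-phenanthroline)molybdenum(III) bromotricyanooxalatotantalate(V)

Both ions are complex: the cation is named first with the plain metal name, the anion second with the -ate form; each ion's ligands are alphabetised independently.
The complex anion is given as 1−; its ligand charges sum to -6, so Ta = +5.
With 2 anions per cation, the cation must be 2×1 = 2+.
Cation: ligand charges sum to -1; for the ion to be 2+, Mo = +3.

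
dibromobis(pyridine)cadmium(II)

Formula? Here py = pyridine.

Ligands: 2 pyridine (py, neutral), 2 bromo (Br, -1). Ligand charge sum = -2.
With Cd in oxidation state +2, the complex ion is [Cd...].

[CdBr2(py)2]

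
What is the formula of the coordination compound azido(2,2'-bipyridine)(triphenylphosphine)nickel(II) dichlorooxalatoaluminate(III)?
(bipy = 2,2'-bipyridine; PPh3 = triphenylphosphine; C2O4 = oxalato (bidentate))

[Ni(bipy)(N3)(PPh3)][Al(C2O4)Cl2]

Cation [Ni…]: ligand charges -1, Ni(II) ⇒ ion charge 1+.
Anion [Al…]: ligand charges -4, Al(III) ⇒ ion charge 1−.
One 1+ cation balances one 1− anion.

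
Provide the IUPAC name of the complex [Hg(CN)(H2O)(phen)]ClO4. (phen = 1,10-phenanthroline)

aquacyano(1,10-phenanthroline)mercury(II) perchlorate

The 1 perchlorate counter-ion carries a total charge of -1, so each complex ion is 1+.
Ligand charges: 1×1,10-phenanthroline (neutral), 1×aqua (neutral), 1×cyano (-1 each); total -1. So Hg + (-1) = 1+, giving Hg = +2.
Ligands are named alphabetically: aqua before cyano before phenanthroline.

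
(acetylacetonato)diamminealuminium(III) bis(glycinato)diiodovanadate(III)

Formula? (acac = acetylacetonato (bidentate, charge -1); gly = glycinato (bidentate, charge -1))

[Al(acac)(NH3)2][V(gly)2I2]2

Cation [Al…]: ligand charges -1, Al(III) ⇒ ion charge 2+.
Anion [V…]: ligand charges -4, V(III) ⇒ ion charge 1−.
One 2+ cation requires 2 of the 1− anion.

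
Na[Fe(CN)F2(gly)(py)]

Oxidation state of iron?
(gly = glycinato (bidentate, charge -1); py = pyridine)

1 sodium outside the brackets (+1 each) → the complex ion is 1−.
Ligand charges: 1×CN = -1; 1×gly = -1; 2×F = -2; 1×py neutral; sum -4.
Fe + (-4) = 1− ⇒ Fe is +3.

+3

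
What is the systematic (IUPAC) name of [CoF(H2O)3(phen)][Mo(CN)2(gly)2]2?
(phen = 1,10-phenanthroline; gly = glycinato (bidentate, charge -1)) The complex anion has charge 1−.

The complex anion is given as 1−; its ligand charges sum to -4, so Mo = +3.
With 2 anions per cation, the cation must be 2×1 = 2+.
Cation: ligand charges sum to -1; for the ion to be 2+, Co = +3.

triaquafluoro(1,10-phenanthroline)cobalt(III) dicyanobis(glycinato)molybdate(III)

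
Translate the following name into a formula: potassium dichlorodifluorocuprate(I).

K3[CuCl2F2]

Ligands: 2 fluoro (F, -1), 2 chloro (Cl, -1). Ligand charge sum = -4.
With Cu in oxidation state +1, the complex ion is [Cu...]^3−.
Charge balance with potassium (+1) requires 1 complex ion per 3 potassium.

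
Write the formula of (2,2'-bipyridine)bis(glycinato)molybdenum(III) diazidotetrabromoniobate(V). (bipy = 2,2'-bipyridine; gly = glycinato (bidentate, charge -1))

Cation [Mo…]: ligand charges -2, Mo(III) ⇒ ion charge 1+.
Anion [Nb…]: ligand charges -6, Nb(V) ⇒ ion charge 1−.
One 1+ cation balances one 1− anion.

[Mo(bipy)(gly)2][NbBr4(N3)2]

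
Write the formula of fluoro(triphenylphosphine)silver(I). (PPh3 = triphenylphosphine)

[AgF(PPh3)]

Ligands: 1 triphenylphosphine (PPh3, neutral), 1 fluoro (F, -1). Ligand charge sum = -1.
With Ag in oxidation state +1, the complex ion is [Ag...].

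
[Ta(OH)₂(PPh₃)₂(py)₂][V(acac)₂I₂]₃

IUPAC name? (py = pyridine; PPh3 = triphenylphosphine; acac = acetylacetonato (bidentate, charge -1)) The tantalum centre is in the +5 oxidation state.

dihydroxobis(pyridine)bis(triphenylphosphine)tantalum(V) bis(acetylacetonato)diiodovanadate(III)

Both ions are complex: the cation is named first with the plain metal name, the anion second with the -ate form; each ion's ligands are alphabetised independently.
Ta is given as +5; the cation's ligand charges sum to -2, so the complex cation is 3+.
With 3 anions per cation, each anion must be 3/3 = 1−.
Anion: ligand charges sum to -4; for the ion to be 1−, V = +3.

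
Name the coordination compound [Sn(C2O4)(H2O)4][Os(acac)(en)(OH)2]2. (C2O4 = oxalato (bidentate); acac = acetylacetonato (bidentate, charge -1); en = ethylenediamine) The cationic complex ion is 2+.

tetraaquaoxalatotin(IV) (acetylacetonato)(ethylenediamine)dihydroxoosmate(II)

Both ions are complex: the cation is named first with the plain metal name, the anion second with the -ate form; each ion's ligands are alphabetised independently.
The complex cation is given as 2+; its ligand charges sum to -2, so Sn = +4.
With 2 anions per cation, each anion must be 2/2 = 1−.
Anion: ligand charges sum to -3; for the ion to be 1−, Os = +2.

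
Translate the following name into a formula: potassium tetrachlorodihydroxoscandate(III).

K3[ScCl4(OH)2]

Ligands: 4 chloro (Cl, -1), 2 hydroxo (OH, -1). Ligand charge sum = -6.
Charge balance with potassium (+1) requires 1 complex ion per 3 potassium.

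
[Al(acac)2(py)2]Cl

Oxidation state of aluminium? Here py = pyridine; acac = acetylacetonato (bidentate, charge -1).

+3

1 chloride outside the brackets (-1 each) → the complex ion is 1+.
Ligand charges: 2×py neutral; 2×acac = -2; sum -2.
Al + (-2) = 1+ ⇒ Al is +3.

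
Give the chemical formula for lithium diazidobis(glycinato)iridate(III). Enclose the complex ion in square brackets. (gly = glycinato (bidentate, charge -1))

Ligands: 2 glycinato (gly, -1), 2 azido (N3, -1). Ligand charge sum = -4.
With Ir in oxidation state +3, the complex ion is [Ir...]^1−.
Charge balance with lithium (+1) requires 1 complex ion per 1 lithium.

Li[Ir(gly)2(N3)2]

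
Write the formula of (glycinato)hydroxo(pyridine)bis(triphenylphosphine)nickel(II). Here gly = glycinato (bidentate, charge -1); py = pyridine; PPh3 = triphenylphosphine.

Ligands: 1 glycinato (gly, -1), 1 pyridine (py, neutral), 2 triphenylphosphine (PPh3, neutral), 1 hydroxo (OH, -1). Ligand charge sum = -2.
With Ni in oxidation state +2, the complex ion is [Ni...].

[Ni(gly)(OH)(PPh3)2(py)]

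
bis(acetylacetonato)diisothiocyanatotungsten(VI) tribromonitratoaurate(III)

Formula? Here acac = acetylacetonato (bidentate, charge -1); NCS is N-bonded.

Cation [W…]: ligand charges -4, W(VI) ⇒ ion charge 2+.
Anion [Au…]: ligand charges -4, Au(III) ⇒ ion charge 1−.
One 2+ cation requires 2 of the 1− anion.

[W(acac)2(NCS)2][AuBr3(NO3)]2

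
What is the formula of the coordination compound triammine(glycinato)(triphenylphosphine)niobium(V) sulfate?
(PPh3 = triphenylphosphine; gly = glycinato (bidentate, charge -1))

Ligands: 1 triphenylphosphine (PPh3, neutral), 1 glycinato (gly, -1), 3 ammine (NH3, neutral). Ligand charge sum = -1.
With Nb in oxidation state +5, the complex ion is [Nb...]^4+.
Charge balance with sulfate (-2) requires 1 complex ion per 2 sulfate.

[Nb(gly)(NH3)3(PPh3)](SO4)2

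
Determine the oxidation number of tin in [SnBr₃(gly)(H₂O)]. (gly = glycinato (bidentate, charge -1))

+4

No counter-ion: the bracketed complex is neutral.
Ligand charges: 1×H2O neutral; 1×gly = -1; 3×Br = -3; sum -4.
Sn + (-4) = 0 ⇒ Sn is +4.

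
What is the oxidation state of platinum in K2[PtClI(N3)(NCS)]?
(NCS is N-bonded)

2 potassium outside the brackets (+1 each) → the complex ion is 2−.
Ligand charges: 1×NCS = -1; 1×Cl = -1; 1×N3 = -1; 1×I = -1; sum -4.
Pt + (-4) = 2− ⇒ Pt is +2.

+2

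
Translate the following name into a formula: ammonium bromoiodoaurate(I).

NH4[AuBrI]

Ligands: 1 bromo (Br, -1), 1 iodo (I, -1). Ligand charge sum = -2.
With Au in oxidation state +1, the complex ion is [Au...]^1−.
Charge balance with ammonium (+1) requires 1 complex ion per 1 ammonium.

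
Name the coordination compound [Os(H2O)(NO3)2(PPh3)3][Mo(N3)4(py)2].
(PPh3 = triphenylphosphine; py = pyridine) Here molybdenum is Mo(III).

Both ions are complex: the cation is named first with the plain metal name, the anion second with the -ate form; each ion's ligands are alphabetised independently.
Mo is given as +3; the anion's ligand charges sum to -4, so the complex anion is 1−.
A 1:1 salt means the cation carries the equal and opposite charge, 1+.
Cation: ligand charges sum to -2; for the ion to be 1+, Os = +3.

aquadinitratotris(triphenylphosphine)osmium(III) tetraazidobis(pyridine)molybdate(III)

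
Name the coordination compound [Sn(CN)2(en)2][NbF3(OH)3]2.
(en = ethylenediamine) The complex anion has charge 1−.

dicyanobis(ethylenediamine)tin(IV) trifluorotrihydroxoniobate(V)

The complex anion is given as 1−; its ligand charges sum to -6, so Nb = +5.
With 2 anions per cation, the cation must be 2×1 = 2+.
Cation: ligand charges sum to -2; for the ion to be 2+, Sn = +4.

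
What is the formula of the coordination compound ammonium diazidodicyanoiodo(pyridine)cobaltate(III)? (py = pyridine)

(NH4)2[Co(CN)2I(N3)2(py)]

Ligands: 2 azido (N3, -1), 1 pyridine (py, neutral), 2 cyano (CN, -1), 1 iodo (I, -1). Ligand charge sum = -5.
Charge balance with ammonium (+1) requires 1 complex ion per 2 ammonium.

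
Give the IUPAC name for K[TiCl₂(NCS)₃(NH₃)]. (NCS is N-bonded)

The 1 potassium counter-ion carries a total charge of +1, so each complex ion is 1−.
Ligand charges: 3×isothiocyanato (-1 each), 1×ammine (neutral), 2×chloro (-1 each); total -5. So Ti + (-5) = 1−, giving Ti = +4.
Ligands are named alphabetically: ammine before chloro before isothiocyanato.
The complex ion is anionic, so titanium takes the -ate form titanate(IV).

potassium amminedichlorotriisothiocyanatotitanate(IV)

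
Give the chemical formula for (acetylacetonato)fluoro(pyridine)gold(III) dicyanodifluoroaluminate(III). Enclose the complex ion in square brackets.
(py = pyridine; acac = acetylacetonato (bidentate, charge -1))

[Au(acac)F(py)][Al(CN)2F2]

Cation [Au…]: ligand charges -2, Au(III) ⇒ ion charge 1+.
Anion [Al…]: ligand charges -4, Al(III) ⇒ ion charge 1−.
One 1+ cation balances one 1− anion.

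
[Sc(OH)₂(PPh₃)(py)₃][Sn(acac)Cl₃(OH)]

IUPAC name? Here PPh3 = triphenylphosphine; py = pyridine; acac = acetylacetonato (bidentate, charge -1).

Both ions are complex: the cation is named first with the plain metal name, the anion second with the -ate form; each ion's ligands are alphabetised independently.
Scandium is always +3 in its complexes; the cation's ligand charges sum to -2, so the complex cation is 1+.
A 1:1 salt means the anion carries the equal and opposite charge, 1−.
Anion: ligand charges sum to -5; for the ion to be 1−, Sn = +4.

dihydroxotris(pyridine)(triphenylphosphine)scandium(III) (acetylacetonato)trichlorohydroxostannate(IV)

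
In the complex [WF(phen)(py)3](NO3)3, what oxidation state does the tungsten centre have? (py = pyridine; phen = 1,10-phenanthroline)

+4

3 nitrate outside the brackets (-1 each) → the complex ion is 3+.
Ligand charges: 1×F = -1; 3×py neutral; 1×phen neutral; sum -1.
W + (-1) = 3+ ⇒ W is +4.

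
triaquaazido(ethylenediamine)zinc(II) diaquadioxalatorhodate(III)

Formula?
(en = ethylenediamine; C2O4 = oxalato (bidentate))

Cation [Zn…]: ligand charges -1, Zn(II) ⇒ ion charge 1+.
Anion [Rh…]: ligand charges -4, Rh(III) ⇒ ion charge 1−.
One 1+ cation balances one 1− anion.

[Zn(en)(H2O)3(N3)][Rh(C2O4)2(H2O)2]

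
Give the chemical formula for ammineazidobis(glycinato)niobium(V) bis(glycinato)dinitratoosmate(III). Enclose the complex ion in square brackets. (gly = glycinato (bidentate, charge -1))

Cation [Nb…]: ligand charges -3, Nb(V) ⇒ ion charge 2+.
Anion [Os…]: ligand charges -4, Os(III) ⇒ ion charge 1−.
One 2+ cation requires 2 of the 1− anion.

[Nb(gly)2(N3)(NH3)][Os(gly)2(NO3)2]2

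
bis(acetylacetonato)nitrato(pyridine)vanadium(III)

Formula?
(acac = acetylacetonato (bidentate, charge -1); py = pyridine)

Ligands: 2 acetylacetonato (acac, -1), 1 pyridine (py, neutral), 1 nitrato (NO3, -1). Ligand charge sum = -3.
With V in oxidation state +3, the complex ion is [V...].

[V(acac)2(NO3)(py)]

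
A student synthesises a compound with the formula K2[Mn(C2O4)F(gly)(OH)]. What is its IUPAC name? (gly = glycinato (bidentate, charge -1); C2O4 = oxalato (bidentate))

The 2 potassium counter-ions carry a total charge of +2, so each complex ion is 2−.
Ligand charges: 1×glycinato (-1 each), 1×hydroxo (-1 each), 1×fluoro (-1 each), 1×oxalato (-2 each); total -5. So Mn + (-5) = 2−, giving Mn = +3.
Ligands are named alphabetically: fluoro before glycinato before hydroxo before oxalato.
The complex ion is anionic, so manganese takes the -ate form manganate(III).

potassium fluoro(glycinato)hydroxooxalatomanganate(III)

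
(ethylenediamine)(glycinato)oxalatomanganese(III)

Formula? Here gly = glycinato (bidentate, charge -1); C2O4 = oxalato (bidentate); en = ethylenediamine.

[Mn(C2O4)(en)(gly)]

Ligands: 1 glycinato (gly, -1), 1 oxalato (C2O4, -2), 1 ethylenediamine (en, neutral). Ligand charge sum = -3.
With Mn in oxidation state +3, the complex ion is [Mn...].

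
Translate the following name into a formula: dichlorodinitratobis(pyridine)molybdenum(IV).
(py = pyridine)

[MoCl2(NO3)2(py)2]

Ligands: 2 nitrato (NO3, -1), 2 pyridine (py, neutral), 2 chloro (Cl, -1). Ligand charge sum = -4.
With Mo in oxidation state +4, the complex ion is [Mo...].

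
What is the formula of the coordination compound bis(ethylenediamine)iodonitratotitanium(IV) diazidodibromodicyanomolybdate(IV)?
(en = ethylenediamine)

[Ti(en)2I(NO3)][MoBr2(CN)2(N3)2]

Cation [Ti…]: ligand charges -2, Ti(IV) ⇒ ion charge 2+.
Anion [Mo…]: ligand charges -6, Mo(IV) ⇒ ion charge 2−.
One 2+ cation balances one 2− anion.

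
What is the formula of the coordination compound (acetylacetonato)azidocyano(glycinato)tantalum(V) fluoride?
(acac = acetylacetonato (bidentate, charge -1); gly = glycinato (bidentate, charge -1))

[Ta(acac)(CN)(gly)(N3)]F

Ligands: 1 cyano (CN, -1), 1 acetylacetonato (acac, -1), 1 glycinato (gly, -1), 1 azido (N3, -1). Ligand charge sum = -4.
Charge balance with fluoride (-1) requires 1 complex ion per 1 fluoride.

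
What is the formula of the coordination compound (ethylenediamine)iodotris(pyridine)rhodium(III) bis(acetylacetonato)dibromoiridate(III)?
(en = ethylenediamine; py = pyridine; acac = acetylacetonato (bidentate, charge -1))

Cation [Rh…]: ligand charges -1, Rh(III) ⇒ ion charge 2+.
Anion [Ir…]: ligand charges -4, Ir(III) ⇒ ion charge 1−.
One 2+ cation requires 2 of the 1− anion.

[Rh(en)I(py)3][Ir(acac)2Br2]2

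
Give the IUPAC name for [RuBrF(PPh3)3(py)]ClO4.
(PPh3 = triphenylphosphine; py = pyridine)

bromofluoro(pyridine)tris(triphenylphosphine)ruthenium(III) perchlorate

The 1 perchlorate counter-ion carries a total charge of -1, so each complex ion is 1+.
Ligand charges: 3×triphenylphosphine (neutral), 1×pyridine (neutral), 1×bromo (-1 each), 1×fluoro (-1 each); total -2. So Ru + (-2) = 1+, giving Ru = +3.
Ligands are named alphabetically: bromo before fluoro before pyridine before triphenylphosphine.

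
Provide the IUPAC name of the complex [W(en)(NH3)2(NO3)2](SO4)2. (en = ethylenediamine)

diammine(ethylenediamine)dinitratotungsten(VI) sulfate

The 2 sulfate counter-ions carry a total charge of -4, so each complex ion is 4+.
Ligand charges: 2×nitrato (-1 each), 1×ethylenediamine (neutral), 2×ammine (neutral); total -2. So W + (-2) = 4+, giving W = +6.
Ligands are named alphabetically: ammine before ethylenediamine before nitrato.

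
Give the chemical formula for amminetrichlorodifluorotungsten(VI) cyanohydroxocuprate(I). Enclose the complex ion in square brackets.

[WCl3F2(NH3)][Cu(CN)(OH)]

Cation [W…]: ligand charges -5, W(VI) ⇒ ion charge 1+.
Anion [Cu…]: ligand charges -2, Cu(I) ⇒ ion charge 1−.
One 1+ cation balances one 1− anion.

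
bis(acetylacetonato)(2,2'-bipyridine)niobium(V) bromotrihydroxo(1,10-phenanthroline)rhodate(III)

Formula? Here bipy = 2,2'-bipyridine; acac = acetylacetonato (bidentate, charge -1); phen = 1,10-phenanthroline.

[Nb(acac)2(bipy)][RhBr(OH)3(phen)]3

Cation [Nb…]: ligand charges -2, Nb(V) ⇒ ion charge 3+.
Anion [Rh…]: ligand charges -4, Rh(III) ⇒ ion charge 1−.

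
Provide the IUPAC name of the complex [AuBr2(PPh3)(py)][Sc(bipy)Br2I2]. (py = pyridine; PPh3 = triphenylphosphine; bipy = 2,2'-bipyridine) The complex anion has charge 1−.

dibromo(pyridine)(triphenylphosphine)gold(III) (2,2'-bipyridine)dibromodiiodoscandate(III)

Both ions are complex: the cation is named first with the plain metal name, the anion second with the -ate form; each ion's ligands are alphabetised independently.
The complex anion is given as 1−; its ligand charges sum to -4, so Sc = +3.
A 1:1 salt means the cation carries the equal and opposite charge, 1+.
Cation: ligand charges sum to -2; for the ion to be 1+, Au = +3.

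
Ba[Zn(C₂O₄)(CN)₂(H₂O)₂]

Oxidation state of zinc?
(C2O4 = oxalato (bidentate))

1 barium outside the brackets (+2 each) → the complex ion is 2−.
Ligand charges: 2×CN = -2; 1×C2O4 = -2; 2×H2O neutral; sum -4.
Zn + (-4) = 2− ⇒ Zn is +2.

+2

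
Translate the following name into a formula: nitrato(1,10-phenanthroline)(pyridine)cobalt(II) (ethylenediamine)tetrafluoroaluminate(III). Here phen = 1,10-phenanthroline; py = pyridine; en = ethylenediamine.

Cation [Co…]: ligand charges -1, Co(II) ⇒ ion charge 1+.
Anion [Al…]: ligand charges -4, Al(III) ⇒ ion charge 1−.

[Co(NO3)(phen)(py)][Al(en)F4]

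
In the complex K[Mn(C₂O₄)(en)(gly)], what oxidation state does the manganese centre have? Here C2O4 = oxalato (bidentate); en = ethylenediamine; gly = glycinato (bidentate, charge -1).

+2

1 potassium outside the brackets (+1 each) → the complex ion is 1−.
Ligand charges: 1×C2O4 = -2; 1×en neutral; 1×gly = -1; sum -3.
Mn + (-3) = 1− ⇒ Mn is +2.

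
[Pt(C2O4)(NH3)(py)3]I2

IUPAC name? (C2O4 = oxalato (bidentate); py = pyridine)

ammineoxalatotris(pyridine)platinum(IV) iodide

The 2 iodide counter-ions carry a total charge of -2, so each complex ion is 2+.
Ligand charges: 1×oxalato (-2 each), 3×pyridine (neutral), 1×ammine (neutral); total -2. So Pt + (-2) = 2+, giving Pt = +4.
Ligands are named alphabetically: ammine before oxalato before pyridine.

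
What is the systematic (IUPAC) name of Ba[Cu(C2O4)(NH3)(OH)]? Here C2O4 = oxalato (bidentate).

barium amminehydroxooxalatocuprate(I)

The 1 barium counter-ion carries a total charge of +2, so each complex ion is 2−.
Ligand charges: 1×oxalato (-2 each), 1×hydroxo (-1 each), 1×ammine (neutral); total -3. So Cu + (-3) = 2−, giving Cu = +1.
Ligands are named alphabetically: ammine before hydroxo before oxalato.
The complex ion is anionic, so copper takes the -ate form cuprate(I).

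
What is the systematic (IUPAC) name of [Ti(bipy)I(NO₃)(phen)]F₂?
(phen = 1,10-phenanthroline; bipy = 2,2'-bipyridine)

The 2 fluoride counter-ions carry a total charge of -2, so each complex ion is 2+.
Ligand charges: 1×1,10-phenanthroline (neutral), 1×nitrato (-1 each), 1×iodo (-1 each), 1×2,2'-bipyridine (neutral); total -2. So Ti + (-2) = 2+, giving Ti = +4.
Ligands are named alphabetically: bipyridine before iodo before nitrato before phenanthroline.

(2,2'-bipyridine)iodonitrato(1,10-phenanthroline)titanium(IV) fluoride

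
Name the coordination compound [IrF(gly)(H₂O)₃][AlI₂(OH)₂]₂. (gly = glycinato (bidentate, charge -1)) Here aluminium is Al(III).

triaquafluoro(glycinato)iridium(IV) dihydroxodiiodoaluminate(III)

Both ions are complex: the cation is named first with the plain metal name, the anion second with the -ate form; each ion's ligands are alphabetised independently.
Al is given as +3; the anion's ligand charges sum to -4, so the complex anion is 1−.
With 2 anions per cation, the cation must be 2×1 = 2+.
Cation: ligand charges sum to -2; for the ion to be 2+, Ir = +4.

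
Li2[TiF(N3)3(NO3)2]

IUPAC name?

lithium triazidofluorodinitratotitanate(IV)

The 2 lithium counter-ions carry a total charge of +2, so each complex ion is 2−.
Ligand charges: 3×azido (-1 each), 2×nitrato (-1 each), 1×fluoro (-1 each); total -6. So Ti + (-6) = 2−, giving Ti = +4.
Ligands are named alphabetically: azido before fluoro before nitrato.
The complex ion is anionic, so titanium takes the -ate form titanate(IV).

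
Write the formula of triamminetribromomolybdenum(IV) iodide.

[MoBr3(NH3)3]I

Ligands: 3 bromo (Br, -1), 3 ammine (NH3, neutral). Ligand charge sum = -3.
With Mo in oxidation state +4, the complex ion is [Mo...]^1+.
Charge balance with iodide (-1) requires 1 complex ion per 1 iodide.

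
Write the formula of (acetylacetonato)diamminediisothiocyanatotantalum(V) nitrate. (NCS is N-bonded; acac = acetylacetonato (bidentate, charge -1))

Ligands: 2 isothiocyanato (NCS, -1), 2 ammine (NH3, neutral), 1 acetylacetonato (acac, -1). Ligand charge sum = -3.
With Ta in oxidation state +5, the complex ion is [Ta...]^2+.
Charge balance with nitrate (-1) requires 1 complex ion per 2 nitrate.

[Ta(acac)(NCS)2(NH3)2](NO3)2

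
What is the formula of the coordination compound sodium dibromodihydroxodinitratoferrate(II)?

Ligands: 2 hydroxo (OH, -1), 2 bromo (Br, -1), 2 nitrato (NO3, -1). Ligand charge sum = -6.
With Fe in oxidation state +2, the complex ion is [Fe...]^4−.
Charge balance with sodium (+1) requires 1 complex ion per 4 sodium.

Na4[FeBr2(NO3)2(OH)2]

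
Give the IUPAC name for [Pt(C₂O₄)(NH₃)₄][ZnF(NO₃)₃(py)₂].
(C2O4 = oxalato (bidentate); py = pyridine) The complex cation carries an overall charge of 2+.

Both ions are complex: the cation is named first with the plain metal name, the anion second with the -ate form; each ion's ligands are alphabetised independently.
The complex cation is given as 2+; its ligand charges sum to -2, so Pt = +4.
A 1:1 salt means the anion carries the equal and opposite charge, 2−.
Anion: ligand charges sum to -4; for the ion to be 2−, Zn = +2.

tetraammineoxalatoplatinum(IV) fluorotrinitratobis(pyridine)zincate(II)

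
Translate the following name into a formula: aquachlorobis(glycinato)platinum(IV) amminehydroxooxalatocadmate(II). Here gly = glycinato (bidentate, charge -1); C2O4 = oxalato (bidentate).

Cation [Pt…]: ligand charges -3, Pt(IV) ⇒ ion charge 1+.
Anion [Cd…]: ligand charges -3, Cd(II) ⇒ ion charge 1−.
One 1+ cation balances one 1− anion.

[PtCl(gly)2(H2O)][Cd(C2O4)(NH3)(OH)]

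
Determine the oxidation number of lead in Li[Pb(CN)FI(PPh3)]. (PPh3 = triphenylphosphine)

+2

1 lithium outside the brackets (+1 each) → the complex ion is 1−.
Ligand charges: 1×I = -1; 1×CN = -1; 1×PPh3 neutral; 1×F = -1; sum -3.
Pb + (-3) = 1− ⇒ Pb is +2.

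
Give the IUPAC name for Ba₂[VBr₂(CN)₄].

The 2 barium counter-ions carry a total charge of +4, so each complex ion is 4−.
Ligand charges: 4×cyano (-1 each), 2×bromo (-1 each); total -6. So V + (-6) = 4−, giving V = +2.
The complex ion is anionic, so vanadium takes the -ate form vanadate(II).

barium dibromotetracyanovanadate(II)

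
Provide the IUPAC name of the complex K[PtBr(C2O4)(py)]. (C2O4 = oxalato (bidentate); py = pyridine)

potassium bromooxalato(pyridine)platinate(II)

The 1 potassium counter-ion carries a total charge of +1, so each complex ion is 1−.
Ligand charges: 1×bromo (-1 each), 1×oxalato (-2 each), 1×pyridine (neutral); total -3. So Pt + (-3) = 1−, giving Pt = +2.
Ligands are named alphabetically: bromo before oxalato before pyridine.
The complex ion is anionic, so platinum takes the -ate form platinate(II).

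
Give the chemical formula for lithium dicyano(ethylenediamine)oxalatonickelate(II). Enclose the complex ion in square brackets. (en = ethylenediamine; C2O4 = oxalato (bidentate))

Ligands: 2 cyano (CN, -1), 1 ethylenediamine (en, neutral), 1 oxalato (C2O4, -2). Ligand charge sum = -4.
With Ni in oxidation state +2, the complex ion is [Ni...]^2−.
Charge balance with lithium (+1) requires 1 complex ion per 2 lithium.

Li2[Ni(C2O4)(CN)2(en)]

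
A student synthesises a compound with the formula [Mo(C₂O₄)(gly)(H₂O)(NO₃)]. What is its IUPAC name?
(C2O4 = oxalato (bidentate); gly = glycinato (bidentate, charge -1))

aqua(glycinato)nitratooxalatomolybdenum(IV)

There is no counter-ion, so the complex is neutral overall.
Ligand charges: 1×nitrato (-1 each), 1×aqua (neutral), 1×oxalato (-2 each), 1×glycinato (-1 each); total -4. So Mo + (-4) = 0, giving Mo = +4.
Ligands are named alphabetically: aqua before glycinato before nitrato before oxalato.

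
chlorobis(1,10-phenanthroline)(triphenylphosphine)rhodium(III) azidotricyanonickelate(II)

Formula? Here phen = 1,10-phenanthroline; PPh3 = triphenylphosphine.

Cation [Rh…]: ligand charges -1, Rh(III) ⇒ ion charge 2+.
Anion [Ni…]: ligand charges -4, Ni(II) ⇒ ion charge 2−.

[RhCl(phen)2(PPh3)][Ni(CN)3(N3)]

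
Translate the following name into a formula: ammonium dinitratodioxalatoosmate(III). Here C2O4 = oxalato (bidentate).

Ligands: 2 nitrato (NO3, -1), 2 oxalato (C2O4, -2). Ligand charge sum = -6.
Charge balance with ammonium (+1) requires 1 complex ion per 3 ammonium.

(NH4)3[Os(C2O4)2(NO3)2]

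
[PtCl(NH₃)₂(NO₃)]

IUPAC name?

diamminechloronitratoplatinum(II)

There is no counter-ion, so the complex is neutral overall.
Ligand charges: 1×chloro (-1 each), 2×ammine (neutral), 1×nitrato (-1 each); total -2. So Pt + (-2) = 0, giving Pt = +2.
Ligands are named alphabetically: ammine before chloro before nitrato.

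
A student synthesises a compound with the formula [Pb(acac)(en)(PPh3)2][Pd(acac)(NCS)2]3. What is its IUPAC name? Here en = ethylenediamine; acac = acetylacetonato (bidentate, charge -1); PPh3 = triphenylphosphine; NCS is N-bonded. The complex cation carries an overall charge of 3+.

Both ions are complex: the cation is named first with the plain metal name, the anion second with the -ate form; each ion's ligands are alphabetised independently.
The complex cation is given as 3+; its ligand charges sum to -1, so Pb = +4.
With 3 anions per cation, each anion must be 3/3 = 1−.
Anion: ligand charges sum to -3; for the ion to be 1−, Pd = +2.

(acetylacetonato)(ethylenediamine)bis(triphenylphosphine)lead(IV) (acetylacetonato)diisothiocyanatopalladate(II)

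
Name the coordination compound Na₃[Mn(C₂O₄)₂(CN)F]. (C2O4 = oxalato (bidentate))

sodium cyanofluorodioxalatomanganate(III)

The 3 sodium counter-ions carry a total charge of +3, so each complex ion is 3−.
Ligand charges: 1×cyano (-1 each), 1×fluoro (-1 each), 2×oxalato (-2 each); total -6. So Mn + (-6) = 3−, giving Mn = +3.
Ligands are named alphabetically: cyano before fluoro before oxalato.
The complex ion is anionic, so manganese takes the -ate form manganate(III).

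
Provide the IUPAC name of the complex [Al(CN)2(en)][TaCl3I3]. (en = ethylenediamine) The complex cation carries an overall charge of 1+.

Both ions are complex: the cation is named first with the plain metal name, the anion second with the -ate form; each ion's ligands are alphabetised independently.
The complex cation is given as 1+; its ligand charges sum to -2, so Al = +3.
A 1:1 salt means the anion carries the equal and opposite charge, 1−.
Anion: ligand charges sum to -6; for the ion to be 1−, Ta = +5.

dicyano(ethylenediamine)aluminium(III) trichlorotriiodotantalate(V)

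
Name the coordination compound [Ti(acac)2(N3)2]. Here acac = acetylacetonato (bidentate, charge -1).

There is no counter-ion, so the complex is neutral overall.
Ligand charges: 2×acetylacetonato (-1 each), 2×azido (-1 each); total -4. So Ti + (-4) = 0, giving Ti = +4.
Ligands are named alphabetically: acetylacetonato before azido.

bis(acetylacetonato)diazidotitanium(IV)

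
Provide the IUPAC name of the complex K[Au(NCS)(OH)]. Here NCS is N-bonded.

potassium hydroxoisothiocyanatoaurate(I)

The 1 potassium counter-ion carries a total charge of +1, so each complex ion is 1−.
Ligand charges: 1×isothiocyanato (-1 each), 1×hydroxo (-1 each); total -2. So Au + (-2) = 1−, giving Au = +1.
Ligands are named alphabetically: hydroxo before isothiocyanato.
The complex ion is anionic, so gold takes the -ate form aurate(I).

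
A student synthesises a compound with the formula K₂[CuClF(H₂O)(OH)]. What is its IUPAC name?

The 2 potassium counter-ions carry a total charge of +2, so each complex ion is 2−.
Ligand charges: 1×chloro (-1 each), 1×fluoro (-1 each), 1×aqua (neutral), 1×hydroxo (-1 each); total -3. So Cu + (-3) = 2−, giving Cu = +1.
Ligands are named alphabetically: aqua before chloro before fluoro before hydroxo.
The complex ion is anionic, so copper takes the -ate form cuprate(I).

potassium aquachlorofluorohydroxocuprate(I)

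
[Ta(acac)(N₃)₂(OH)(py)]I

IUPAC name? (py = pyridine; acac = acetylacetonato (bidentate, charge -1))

(acetylacetonato)diazidohydroxo(pyridine)tantalum(V) iodide

The 1 iodide counter-ion carries a total charge of -1, so each complex ion is 1+.
Ligand charges: 1×pyridine (neutral), 1×hydroxo (-1 each), 1×acetylacetonato (-1 each), 2×azido (-1 each); total -4. So Ta + (-4) = 1+, giving Ta = +5.
Ligands are named alphabetically: acetylacetonato before azido before hydroxo before pyridine.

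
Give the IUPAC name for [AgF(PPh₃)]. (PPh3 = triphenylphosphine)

fluoro(triphenylphosphine)silver(I)

There is no counter-ion, so the complex is neutral overall.
Ligand charges: 1×fluoro (-1 each), 1×triphenylphosphine (neutral); total -1. So Ag + (-1) = 0, giving Ag = +1.
Ligands are named alphabetically: fluoro before triphenylphosphine.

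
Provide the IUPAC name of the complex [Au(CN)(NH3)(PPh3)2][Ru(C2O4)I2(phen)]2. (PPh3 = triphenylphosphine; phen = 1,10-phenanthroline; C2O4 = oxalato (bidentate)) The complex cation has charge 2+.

The complex cation is given as 2+; its ligand charges sum to -1, so Au = +3.
With 2 anions per cation, each anion must be 2/2 = 1−.
Anion: ligand charges sum to -4; for the ion to be 1−, Ru = +3.

amminecyanobis(triphenylphosphine)gold(III) diiodooxalato(1,10-phenanthroline)ruthenate(III)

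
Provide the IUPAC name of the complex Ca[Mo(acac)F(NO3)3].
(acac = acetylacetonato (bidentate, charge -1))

The 1 calcium counter-ion carries a total charge of +2, so each complex ion is 2−.
Ligand charges: 1×fluoro (-1 each), 3×nitrato (-1 each), 1×acetylacetonato (-1 each); total -5. So Mo + (-5) = 2−, giving Mo = +3.
Ligands are named alphabetically: acetylacetonato before fluoro before nitrato.
The complex ion is anionic, so molybdenum takes the -ate form molybdate(III).

calcium (acetylacetonato)fluorotrinitratomolybdate(III)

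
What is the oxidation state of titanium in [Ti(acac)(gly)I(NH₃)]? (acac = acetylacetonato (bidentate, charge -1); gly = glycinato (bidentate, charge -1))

No counter-ion: the bracketed complex is neutral.
Ligand charges: 1×acac = -1; 1×gly = -1; 1×I = -1; 1×NH3 neutral; sum -3.
Ti + (-3) = 0 ⇒ Ti is +3.

+3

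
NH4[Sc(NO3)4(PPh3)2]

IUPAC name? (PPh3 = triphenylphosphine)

The 1 ammonium counter-ion carries a total charge of +1, so each complex ion is 1−.
Ligand charges: 2×triphenylphosphine (neutral), 4×nitrato (-1 each); total -4. So Sc + (-4) = 1−, giving Sc = +3.
Ligands are named alphabetically: nitrato before triphenylphosphine.
The complex ion is anionic, so scandium takes the -ate form scandate(III).

ammonium tetranitratobis(triphenylphosphine)scandate(III)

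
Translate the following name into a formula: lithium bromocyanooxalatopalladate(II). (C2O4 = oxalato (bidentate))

Li2[PdBr(C2O4)(CN)]

Ligands: 1 bromo (Br, -1), 1 cyano (CN, -1), 1 oxalato (C2O4, -2). Ligand charge sum = -4.
With Pd in oxidation state +2, the complex ion is [Pd...]^2−.
Charge balance with lithium (+1) requires 1 complex ion per 2 lithium.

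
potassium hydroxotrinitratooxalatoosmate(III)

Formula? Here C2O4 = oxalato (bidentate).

K3[Os(C2O4)(NO3)3(OH)]

Ligands: 3 nitrato (NO3, -1), 1 oxalato (C2O4, -2), 1 hydroxo (OH, -1). Ligand charge sum = -6.
With Os in oxidation state +3, the complex ion is [Os...]^3−.
Charge balance with potassium (+1) requires 1 complex ion per 3 potassium.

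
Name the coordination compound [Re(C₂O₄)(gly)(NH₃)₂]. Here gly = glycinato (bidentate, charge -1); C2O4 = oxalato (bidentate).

diammine(glycinato)oxalatorhenium(III)

There is no counter-ion, so the complex is neutral overall.
Ligand charges: 1×glycinato (-1 each), 1×oxalato (-2 each), 2×ammine (neutral); total -3. So Re + (-3) = 0, giving Re = +3.
Ligands are named alphabetically: ammine before glycinato before oxalato.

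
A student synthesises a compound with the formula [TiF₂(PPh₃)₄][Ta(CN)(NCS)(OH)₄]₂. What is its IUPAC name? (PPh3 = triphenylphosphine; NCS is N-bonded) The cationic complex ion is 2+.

The complex cation is given as 2+; its ligand charges sum to -2, so Ti = +4.
With 2 anions per cation, each anion must be 2/2 = 1−.
Anion: ligand charges sum to -6; for the ion to be 1−, Ta = +5.

difluorotetrakis(triphenylphosphine)titanium(IV) cyanotetrahydroxoisothiocyanatotantalate(V)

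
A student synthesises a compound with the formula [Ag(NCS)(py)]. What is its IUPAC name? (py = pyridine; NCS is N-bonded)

isothiocyanato(pyridine)silver(I)

There is no counter-ion, so the complex is neutral overall.
Ligand charges: 1×pyridine (neutral), 1×isothiocyanato (-1 each); total -1. So Ag + (-1) = 0, giving Ag = +1.
Ligands are named alphabetically: isothiocyanato before pyridine.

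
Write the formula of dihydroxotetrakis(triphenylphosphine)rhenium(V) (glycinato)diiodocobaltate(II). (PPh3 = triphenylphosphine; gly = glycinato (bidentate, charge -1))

[Re(OH)2(PPh3)4][Co(gly)I2]3

Cation [Re…]: ligand charges -2, Re(V) ⇒ ion charge 3+.
Anion [Co…]: ligand charges -3, Co(II) ⇒ ion charge 1−.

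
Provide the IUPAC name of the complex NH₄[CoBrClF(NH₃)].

The 1 ammonium counter-ion carries a total charge of +1, so each complex ion is 1−.
Ligand charges: 1×chloro (-1 each), 1×ammine (neutral), 1×fluoro (-1 each), 1×bromo (-1 each); total -3. So Co + (-3) = 1−, giving Co = +2.
Ligands are named alphabetically: ammine before bromo before chloro before fluoro.
The complex ion is anionic, so cobalt takes the -ate form cobaltate(II).

ammonium amminebromochlorofluorocobaltate(II)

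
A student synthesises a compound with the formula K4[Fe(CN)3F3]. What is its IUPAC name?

The 4 potassium counter-ions carry a total charge of +4, so each complex ion is 4−.
Ligand charges: 3×fluoro (-1 each), 3×cyano (-1 each); total -6. So Fe + (-6) = 4−, giving Fe = +2.
Ligands are named alphabetically: cyano before fluoro.
The complex ion is anionic, so iron takes the -ate form ferrate(II).

potassium tricyanotrifluoroferrate(II)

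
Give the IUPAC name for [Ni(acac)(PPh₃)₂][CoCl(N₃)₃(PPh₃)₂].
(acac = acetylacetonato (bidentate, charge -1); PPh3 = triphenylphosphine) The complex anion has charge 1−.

(acetylacetonato)bis(triphenylphosphine)nickel(II) triazidochlorobis(triphenylphosphine)cobaltate(III)

Both ions are complex: the cation is named first with the plain metal name, the anion second with the -ate form; each ion's ligands are alphabetised independently.
The complex anion is given as 1−; its ligand charges sum to -4, so Co = +3.
A 1:1 salt means the cation carries the equal and opposite charge, 1+.
Cation: ligand charges sum to -1; for the ion to be 1+, Ni = +2.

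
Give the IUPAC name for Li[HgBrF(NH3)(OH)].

lithium amminebromofluorohydroxomercurate(II)

The 1 lithium counter-ion carries a total charge of +1, so each complex ion is 1−.
Ligand charges: 1×hydroxo (-1 each), 1×ammine (neutral), 1×bromo (-1 each), 1×fluoro (-1 each); total -3. So Hg + (-3) = 1−, giving Hg = +2.
Ligands are named alphabetically: ammine before bromo before fluoro before hydroxo.
The complex ion is anionic, so mercury takes the -ate form mercurate(II).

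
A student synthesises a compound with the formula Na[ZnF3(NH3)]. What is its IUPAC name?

sodium amminetrifluorozincate(II)

The 1 sodium counter-ion carries a total charge of +1, so each complex ion is 1−.
Ligand charges: 1×ammine (neutral), 3×fluoro (-1 each); total -3. So Zn + (-3) = 1−, giving Zn = +2.
The complex ion is anionic, so zinc takes the -ate form zincate(II).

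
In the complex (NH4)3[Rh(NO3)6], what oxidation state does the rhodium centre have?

3 ammonium outside the brackets (+1 each) → the complex ion is 3−.
Ligand charges: 6×NO3 = -6; sum -6.
Rh + (-6) = 3− ⇒ Rh is +3.

+3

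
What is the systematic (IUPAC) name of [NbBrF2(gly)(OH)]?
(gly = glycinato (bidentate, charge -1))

bromodifluoro(glycinato)hydroxoniobium(V)

There is no counter-ion, so the complex is neutral overall.
Ligand charges: 1×glycinato (-1 each), 2×fluoro (-1 each), 1×hydroxo (-1 each), 1×bromo (-1 each); total -5. So Nb + (-5) = 0, giving Nb = +5.
Ligands are named alphabetically: bromo before fluoro before glycinato before hydroxo.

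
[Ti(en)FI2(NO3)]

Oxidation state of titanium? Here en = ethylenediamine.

No counter-ion: the bracketed complex is neutral.
Ligand charges: 2×I = -2; 1×F = -1; 1×NO3 = -1; 1×en neutral; sum -4.
Ti + (-4) = 0 ⇒ Ti is +4.

+4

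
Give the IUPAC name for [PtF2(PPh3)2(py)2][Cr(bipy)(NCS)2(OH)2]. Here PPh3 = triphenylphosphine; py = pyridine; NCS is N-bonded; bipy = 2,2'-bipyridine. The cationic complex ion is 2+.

difluorobis(pyridine)bis(triphenylphosphine)platinum(IV) (2,2'-bipyridine)dihydroxodiisothiocyanatochromate(II)

The complex cation is given as 2+; its ligand charges sum to -2, so Pt = +4.
A 1:1 salt means the anion carries the equal and opposite charge, 2−.
Anion: ligand charges sum to -4; for the ion to be 2−, Cr = +2.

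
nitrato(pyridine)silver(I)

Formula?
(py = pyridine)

Ligands: 1 nitrato (NO3, -1), 1 pyridine (py, neutral). Ligand charge sum = -1.
With Ag in oxidation state +1, the complex ion is [Ag...].

[Ag(NO3)(py)]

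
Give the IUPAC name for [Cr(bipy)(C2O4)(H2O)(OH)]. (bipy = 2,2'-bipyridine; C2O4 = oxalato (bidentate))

aqua(2,2'-bipyridine)hydroxooxalatochromium(III)

There is no counter-ion, so the complex is neutral overall.
Ligand charges: 1×2,2'-bipyridine (neutral), 1×hydroxo (-1 each), 1×aqua (neutral), 1×oxalato (-2 each); total -3. So Cr + (-3) = 0, giving Cr = +3.
Ligands are named alphabetically: aqua before bipyridine before hydroxo before oxalato.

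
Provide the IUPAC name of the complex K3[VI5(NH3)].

The 3 potassium counter-ions carry a total charge of +3, so each complex ion is 3−.
Ligand charges: 1×ammine (neutral), 5×iodo (-1 each); total -5. So V + (-5) = 3−, giving V = +2.
Ligands are named alphabetically: ammine before iodo.
The complex ion is anionic, so vanadium takes the -ate form vanadate(II).

potassium amminepentaiodovanadate(II)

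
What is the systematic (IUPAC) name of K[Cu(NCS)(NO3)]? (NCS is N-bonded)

The 1 potassium counter-ion carries a total charge of +1, so each complex ion is 1−.
Ligand charges: 1×nitrato (-1 each), 1×isothiocyanato (-1 each); total -2. So Cu + (-2) = 1−, giving Cu = +1.
The complex ion is anionic, so copper takes the -ate form cuprate(I).

potassium isothiocyanatonitratocuprate(I)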